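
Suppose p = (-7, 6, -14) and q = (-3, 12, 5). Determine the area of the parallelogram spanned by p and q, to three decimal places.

i: 6·5 - (-14)·12 = 30 - (-168) = 198
j: (-14)·(-3) - (-7)·5 = 42 - (-35) = 77
k: (-7)·12 - 6·(-3) = -84 - (-18) = -66
p × q = (198, 77, -66)
|p × q| = √(198² + 77² + (-66)²) = √49489 ≈ 222.4612

222.461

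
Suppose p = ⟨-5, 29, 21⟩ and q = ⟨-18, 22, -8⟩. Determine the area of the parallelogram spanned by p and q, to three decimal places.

908.903

i: 29·(-8) - 21·22 = -232 - 462 = -694
j: 21·(-18) - (-5)·(-8) = -378 - 40 = -418
k: (-5)·22 - 29·(-18) = -110 - (-522) = 412
p × q = (-694, -418, 412)
|p × q| = √((-694)² + (-418)² + 412²) = √826104 ≈ 908.9026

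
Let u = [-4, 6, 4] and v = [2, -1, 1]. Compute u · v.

-10

u · v = (-4)·2 + 6·(-1) + 4·1 = -8 - 6 + 4 = -10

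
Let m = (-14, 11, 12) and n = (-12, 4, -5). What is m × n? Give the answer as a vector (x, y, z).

(-103, -214, 76)

i: 11·(-5) - 12·4 = -55 - 48 = -103
j: 12·(-12) - (-14)·(-5) = -144 - 70 = -214
k: (-14)·4 - 11·(-12) = -56 - (-132) = 76
m × n = (-103, -214, 76)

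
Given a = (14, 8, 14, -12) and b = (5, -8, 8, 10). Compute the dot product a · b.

a · b = 14·5 + 8·(-8) + 14·8 + (-12)·10 = 70 - 64 + 112 - 120 = -2

-2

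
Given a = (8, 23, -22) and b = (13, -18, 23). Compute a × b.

i: 23·23 - (-22)·(-18) = 529 - 396 = 133
j: (-22)·13 - 8·23 = -286 - 184 = -470
k: 8·(-18) - 23·13 = -144 - 299 = -443
a × b = (133, -470, -443)

(133, -470, -443)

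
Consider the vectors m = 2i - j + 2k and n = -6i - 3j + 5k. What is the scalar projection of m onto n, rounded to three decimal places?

m · n = 2·(-6) + (-1)·(-3) + 2·5 = -12 + 3 + 10 = 1
|n| = √(36 + 9 + 25) = √70 ≈ 8.3666
comp_n m = 1 / √70 ≈ 0.120

0.120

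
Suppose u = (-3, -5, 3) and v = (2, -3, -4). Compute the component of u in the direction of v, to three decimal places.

-0.557

u · v = (-3)·2 + (-5)·(-3) + 3·(-4) = -6 + 15 - 12 = -3
|v| = √(4 + 9 + 16) = √29 ≈ 5.3852
comp_v u = -3 / √29 ≈ -0.557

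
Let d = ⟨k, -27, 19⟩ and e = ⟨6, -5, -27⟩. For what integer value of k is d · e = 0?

63

d · e = k·6 + (-27)·(-5) + 19·(-27) = -378 + 6k
Set equal to 0: 6k = 378, so k = 63.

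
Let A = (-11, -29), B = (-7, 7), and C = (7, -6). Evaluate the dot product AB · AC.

900

AB = B − A = (4, 36)
AC = C − A = (18, 23)
AB · AC = 4·18 + 36·23 = 72 + 828 = 900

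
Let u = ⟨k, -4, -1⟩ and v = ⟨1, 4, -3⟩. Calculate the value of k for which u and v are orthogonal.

13

u · v = k·1 + (-4)·4 + (-1)·(-3) = -13 + 1k
Set equal to 0: 1k = 13, so k = 13.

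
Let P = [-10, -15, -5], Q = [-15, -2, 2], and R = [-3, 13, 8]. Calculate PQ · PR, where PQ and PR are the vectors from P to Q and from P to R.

420

PQ = Q − P = (-5, 13, 7)
PR = R − P = (7, 28, 13)
PQ · PR = (-5)·7 + 13·28 + 7·13 = -35 + 364 + 91 = 420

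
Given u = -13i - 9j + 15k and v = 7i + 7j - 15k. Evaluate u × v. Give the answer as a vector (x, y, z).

i: (-9)·(-15) - 15·7 = 135 - 105 = 30
j: 15·7 - (-13)·(-15) = 105 - 195 = -90
k: (-13)·7 - (-9)·7 = -91 - (-63) = -28
u × v = (30, -90, -28)

(30, -90, -28)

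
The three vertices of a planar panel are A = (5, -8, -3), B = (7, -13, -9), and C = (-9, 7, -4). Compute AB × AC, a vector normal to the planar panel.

AB = (2, -5, -6)
AC = (-14, 15, -1)
i: (-5)·(-1) - (-6)·15 = 5 - (-90) = 95
j: (-6)·(-14) - 2·(-1) = 84 - (-2) = 86
k: 2·15 - (-5)·(-14) = 30 - 70 = -40
AB × AC = (95, 86, -40)

(95, 86, -40)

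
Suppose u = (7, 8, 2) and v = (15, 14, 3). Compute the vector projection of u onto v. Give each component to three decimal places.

(7.779, 7.260, 1.556)

u · v = 7·15 + 8·14 + 2·3 = 105 + 112 + 6 = 223
|v|² = 225 + 196 + 9 = 430
proj_v u = (223/430) · (15, 14, 3) ≈ (7.779, 7.260, 1.556)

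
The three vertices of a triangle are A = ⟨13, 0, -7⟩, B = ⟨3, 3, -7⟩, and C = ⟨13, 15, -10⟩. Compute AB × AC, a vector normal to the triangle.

AB = (-10, 3, 0)
AC = (0, 15, -3)
i: 3·(-3) - 0·15 = -9 - 0 = -9
j: 0·0 - (-10)·(-3) = 0 - 30 = -30
k: (-10)·15 - 3·0 = -150 - 0 = -150
AB × AC = (-9, -30, -150)

(-9, -30, -150)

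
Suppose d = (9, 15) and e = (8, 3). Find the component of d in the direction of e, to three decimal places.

13.694

d · e = 9·8 + 15·3 = 72 + 45 = 117
|e| = √(64 + 9) = √73 ≈ 8.5440
comp_e d = 117 / √73 ≈ 13.694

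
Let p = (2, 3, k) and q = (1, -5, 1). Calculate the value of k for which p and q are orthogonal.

p · q = 2·1 + 3·(-5) + k·1 = -13 + 1k
Set equal to 0: 1k = 13, so k = 13.

13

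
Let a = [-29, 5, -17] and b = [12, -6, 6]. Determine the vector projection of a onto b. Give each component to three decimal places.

a · b = (-29)·12 + 5·(-6) + (-17)·6 = -348 - 30 - 102 = -480
|b|² = 144 + 36 + 36 = 216
proj_b a = (-480/216) · (12, -6, 6) ≈ (-26.667, 13.333, -13.333)

(-26.667, 13.333, -13.333)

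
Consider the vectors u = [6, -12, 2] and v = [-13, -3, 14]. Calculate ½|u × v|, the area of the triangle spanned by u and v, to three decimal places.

i: (-12)·14 - 2·(-3) = -168 - (-6) = -162
j: 2·(-13) - 6·14 = -26 - 84 = -110
k: 6·(-3) - (-12)·(-13) = -18 - 156 = -174
u × v = (-162, -110, -174)
|u × v| = √((-162)² + (-110)² + (-174)²) = √68620 ≈ 261.9542
area = ½ · 261.9542 ≈ 130.977

130.977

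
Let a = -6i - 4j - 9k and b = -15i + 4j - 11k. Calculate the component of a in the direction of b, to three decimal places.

a · b = (-6)·(-15) + (-4)·4 + (-9)·(-11) = 90 - 16 + 99 = 173
|b| = √(225 + 16 + 121) = √362 ≈ 19.0263
comp_b a = 173 / √362 ≈ 9.093

9.093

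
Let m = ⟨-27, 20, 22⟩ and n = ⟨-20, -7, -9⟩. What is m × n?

i: 20·(-9) - 22·(-7) = -180 - (-154) = -26
j: 22·(-20) - (-27)·(-9) = -440 - 243 = -683
k: (-27)·(-7) - 20·(-20) = 189 - (-400) = 589
m × n = (-26, -683, 589)

(-26, -683, 589)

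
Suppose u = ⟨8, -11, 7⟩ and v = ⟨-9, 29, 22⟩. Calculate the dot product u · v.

-237

u · v = 8·(-9) + (-11)·29 + 7·22 = -72 - 319 + 154 = -237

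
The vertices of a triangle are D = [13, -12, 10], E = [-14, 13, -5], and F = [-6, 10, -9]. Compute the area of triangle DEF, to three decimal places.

147.623

DE = (-27, 25, -15),  DF = (-19, 22, -19)
i: 25·(-19) - (-15)·22 = -475 - (-330) = -145
j: (-15)·(-19) - (-27)·(-19) = 285 - 513 = -228
k: (-27)·22 - 25·(-19) = -594 - (-475) = -119
DE × DF = (-145, -228, -119)
|DE × DF| = √87170 ≈ 295.2457
area = ½ · 295.2457 ≈ 147.623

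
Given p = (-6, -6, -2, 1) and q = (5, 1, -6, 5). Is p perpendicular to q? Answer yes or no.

no

p · q = (-6)·5 + (-6)·1 + (-2)·(-6) + 1·5 = -30 - 6 + 12 + 5 = -19
Nonzero, so the vectors are not orthogonal.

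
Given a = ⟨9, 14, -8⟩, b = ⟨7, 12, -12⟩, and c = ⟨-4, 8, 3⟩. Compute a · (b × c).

b × c:
i: 12·3 - (-12)·8 = 36 - (-96) = 132
j: (-12)·(-4) - 7·3 = 48 - 21 = 27
k: 7·8 - 12·(-4) = 56 - (-48) = 104
b × c = (132, 27, 104)
a · (b × c) = 9·132 + 14·27 + (-8)·104 = 1188 + 378 - 832 = 734

734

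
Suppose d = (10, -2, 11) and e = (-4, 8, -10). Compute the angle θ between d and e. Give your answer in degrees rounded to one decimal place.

145.6

d · e = 10·(-4) + (-2)·8 + 11·(-10) = -40 - 16 - 110 = -166
|d|² = 100 + 4 + 121 = 225,  |d| = √225 ≈ 15.000000
|e|² = 16 + 64 + 100 = 180,  |e| = √180 ≈ 13.416408
cos θ = -166 / (15.000000 · 13.416408) ≈ -0.82486
θ = arccos(-0.82486) ≈ 145.6°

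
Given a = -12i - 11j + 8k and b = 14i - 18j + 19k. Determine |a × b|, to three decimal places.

i: (-11)·19 - 8·(-18) = -209 - (-144) = -65
j: 8·14 - (-12)·19 = 112 - (-228) = 340
k: (-12)·(-18) - (-11)·14 = 216 - (-154) = 370
a × b = (-65, 340, 370)
|a × b| = √((-65)² + 340² + 370²) = √256725 ≈ 506.6804

506.680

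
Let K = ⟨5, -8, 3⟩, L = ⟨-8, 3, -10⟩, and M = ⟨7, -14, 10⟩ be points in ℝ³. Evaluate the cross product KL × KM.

(-1, 65, 56)

KL = (-13, 11, -13)
KM = (2, -6, 7)
i: 11·7 - (-13)·(-6) = 77 - 78 = -1
j: (-13)·2 - (-13)·7 = -26 - (-91) = 65
k: (-13)·(-6) - 11·2 = 78 - 22 = 56
KL × KM = (-1, 65, 56)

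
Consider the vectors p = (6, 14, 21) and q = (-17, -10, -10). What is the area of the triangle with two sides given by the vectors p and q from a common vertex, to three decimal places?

176.630

i: 14·(-10) - 21·(-10) = -140 - (-210) = 70
j: 21·(-17) - 6·(-10) = -357 - (-60) = -297
k: 6·(-10) - 14·(-17) = -60 - (-238) = 178
p × q = (70, -297, 178)
|p × q| = √(70² + (-297)² + 178²) = √124793 ≈ 353.2605
area = ½ · 353.2605 ≈ 176.630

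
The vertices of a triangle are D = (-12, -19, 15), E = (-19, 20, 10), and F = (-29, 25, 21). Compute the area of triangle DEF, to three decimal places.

295.072

DE = (-7, 39, -5),  DF = (-17, 44, 6)
i: 39·6 - (-5)·44 = 234 - (-220) = 454
j: (-5)·(-17) - (-7)·6 = 85 - (-42) = 127
k: (-7)·44 - 39·(-17) = -308 - (-663) = 355
DE × DF = (454, 127, 355)
|DE × DF| = √348270 ≈ 590.1441
area = ½ · 590.1441 ≈ 295.072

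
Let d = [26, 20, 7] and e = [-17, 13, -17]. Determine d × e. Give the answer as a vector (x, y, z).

(-431, 323, 678)

i: 20·(-17) - 7·13 = -340 - 91 = -431
j: 7·(-17) - 26·(-17) = -119 - (-442) = 323
k: 26·13 - 20·(-17) = 338 - (-340) = 678
d × e = (-431, 323, 678)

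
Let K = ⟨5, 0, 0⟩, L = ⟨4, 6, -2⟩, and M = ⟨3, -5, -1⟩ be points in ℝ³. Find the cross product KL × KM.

KL = (-1, 6, -2)
KM = (-2, -5, -1)
i: 6·(-1) - (-2)·(-5) = -6 - 10 = -16
j: (-2)·(-2) - (-1)·(-1) = 4 - 1 = 3
k: (-1)·(-5) - 6·(-2) = 5 - (-12) = 17
KL × KM = (-16, 3, 17)

(-16, 3, 17)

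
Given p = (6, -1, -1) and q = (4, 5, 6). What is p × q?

(-1, -40, 34)

i: (-1)·6 - (-1)·5 = -6 - (-5) = -1
j: (-1)·4 - 6·6 = -4 - 36 = -40
k: 6·5 - (-1)·4 = 30 - (-4) = 34
p × q = (-1, -40, 34)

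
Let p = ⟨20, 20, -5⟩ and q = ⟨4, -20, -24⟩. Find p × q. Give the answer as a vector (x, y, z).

i: 20·(-24) - (-5)·(-20) = -480 - 100 = -580
j: (-5)·4 - 20·(-24) = -20 - (-480) = 460
k: 20·(-20) - 20·4 = -400 - 80 = -480
p × q = (-580, 460, -480)

(-580, 460, -480)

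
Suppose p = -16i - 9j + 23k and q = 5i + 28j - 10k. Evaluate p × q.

(-554, -45, -403)

i: (-9)·(-10) - 23·28 = 90 - 644 = -554
j: 23·5 - (-16)·(-10) = 115 - 160 = -45
k: (-16)·28 - (-9)·5 = -448 - (-45) = -403
p × q = (-554, -45, -403)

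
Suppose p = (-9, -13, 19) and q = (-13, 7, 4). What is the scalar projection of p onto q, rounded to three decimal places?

6.668

p · q = (-9)·(-13) + (-13)·7 + 19·4 = 117 - 91 + 76 = 102
|q| = √(169 + 49 + 16) = √234 ≈ 15.2971
comp_q p = 102 / √234 ≈ 6.668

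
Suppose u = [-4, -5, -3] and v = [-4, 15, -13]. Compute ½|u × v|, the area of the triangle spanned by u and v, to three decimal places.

70.887

i: (-5)·(-13) - (-3)·15 = 65 - (-45) = 110
j: (-3)·(-4) - (-4)·(-13) = 12 - 52 = -40
k: (-4)·15 - (-5)·(-4) = -60 - 20 = -80
u × v = (110, -40, -80)
|u × v| = √(110² + (-40)² + (-80)²) = √20100 ≈ 141.7745
area = ½ · 141.7745 ≈ 70.887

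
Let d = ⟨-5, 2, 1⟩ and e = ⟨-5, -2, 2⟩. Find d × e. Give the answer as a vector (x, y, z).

(6, 5, 20)

i: 2·2 - 1·(-2) = 4 - (-2) = 6
j: 1·(-5) - (-5)·2 = -5 - (-10) = 5
k: (-5)·(-2) - 2·(-5) = 10 - (-10) = 20
d × e = (6, 5, 20)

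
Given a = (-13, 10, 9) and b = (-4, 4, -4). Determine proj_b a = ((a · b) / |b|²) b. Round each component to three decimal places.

(-4.667, 4.667, -4.667)

a · b = (-13)·(-4) + 10·4 + 9·(-4) = 52 + 40 - 36 = 56
|b|² = 16 + 16 + 16 = 48
proj_b a = (56/48) · (-4, 4, -4) ≈ (-4.667, 4.667, -4.667)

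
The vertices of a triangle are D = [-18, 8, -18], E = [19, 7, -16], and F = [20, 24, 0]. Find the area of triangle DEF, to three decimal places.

432.290

DE = (37, -1, 2),  DF = (38, 16, 18)
i: (-1)·18 - 2·16 = -18 - 32 = -50
j: 2·38 - 37·18 = 76 - 666 = -590
k: 37·16 - (-1)·38 = 592 - (-38) = 630
DE × DF = (-50, -590, 630)
|DE × DF| = √747500 ≈ 864.5808
area = ½ · 864.5808 ≈ 432.290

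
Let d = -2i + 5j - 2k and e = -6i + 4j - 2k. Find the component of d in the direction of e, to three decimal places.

d · e = (-2)·(-6) + 5·4 + (-2)·(-2) = 12 + 20 + 4 = 36
|e| = √(36 + 16 + 4) = √56 ≈ 7.4833
comp_e d = 36 / √56 ≈ 4.811

4.811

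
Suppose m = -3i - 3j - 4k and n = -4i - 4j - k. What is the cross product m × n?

i: (-3)·(-1) - (-4)·(-4) = 3 - 16 = -13
j: (-4)·(-4) - (-3)·(-1) = 16 - 3 = 13
k: (-3)·(-4) - (-3)·(-4) = 12 - 12 = 0
m × n = (-13, 13, 0)

(-13, 13, 0)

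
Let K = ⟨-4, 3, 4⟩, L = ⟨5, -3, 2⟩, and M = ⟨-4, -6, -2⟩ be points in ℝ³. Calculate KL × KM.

KL = (9, -6, -2)
KM = (0, -9, -6)
i: (-6)·(-6) - (-2)·(-9) = 36 - 18 = 18
j: (-2)·0 - 9·(-6) = 0 - (-54) = 54
k: 9·(-9) - (-6)·0 = -81 - 0 = -81
KL × KM = (18, 54, -81)

(18, 54, -81)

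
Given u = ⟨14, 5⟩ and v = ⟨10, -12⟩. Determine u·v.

80

u · v = 14·10 + 5·(-12) = 140 - 60 = 80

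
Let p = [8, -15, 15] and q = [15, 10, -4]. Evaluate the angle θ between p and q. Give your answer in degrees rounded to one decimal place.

102.4

p · q = 8·15 + (-15)·10 + 15·(-4) = 120 - 150 - 60 = -90
|p|² = 64 + 225 + 225 = 514,  |p| = √514 ≈ 22.671568
|q|² = 225 + 100 + 16 = 341,  |q| = √341 ≈ 18.466185
cos θ = -90 / (22.671568 · 18.466185) ≈ -0.21497
θ = arccos(-0.21497) ≈ 102.4°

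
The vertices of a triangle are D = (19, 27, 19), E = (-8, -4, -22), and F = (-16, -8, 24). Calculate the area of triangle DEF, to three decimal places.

DE = (-27, -31, -41),  DF = (-35, -35, 5)
i: (-31)·5 - (-41)·(-35) = -155 - 1435 = -1590
j: (-41)·(-35) - (-27)·5 = 1435 - (-135) = 1570
k: (-27)·(-35) - (-31)·(-35) = 945 - 1085 = -140
DE × DF = (-1590, 1570, -140)
|DE × DF| = √5012600 ≈ 2238.8837
area = ½ · 2238.8837 ≈ 1119.442

1119.442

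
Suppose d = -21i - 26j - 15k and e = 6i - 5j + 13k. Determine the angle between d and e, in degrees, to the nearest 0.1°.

110.1

d · e = (-21)·6 + (-26)·(-5) + (-15)·13 = -126 + 130 - 195 = -191
|d|² = 441 + 676 + 225 = 1342,  |d| = √1342 ≈ 36.633318
|e|² = 36 + 25 + 169 = 230,  |e| = √230 ≈ 15.165751
cos θ = -191 / (36.633318 · 15.165751) ≈ -0.34379
θ = arccos(-0.34379) ≈ 110.1°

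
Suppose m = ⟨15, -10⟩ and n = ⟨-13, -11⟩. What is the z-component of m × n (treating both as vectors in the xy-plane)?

-295

15·(-11) - (-10)·(-13) = -165 - 130 = -295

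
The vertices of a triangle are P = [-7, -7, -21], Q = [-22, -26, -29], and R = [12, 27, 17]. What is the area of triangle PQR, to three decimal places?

316.000

PQ = (-15, -19, -8),  PR = (19, 34, 38)
i: (-19)·38 - (-8)·34 = -722 - (-272) = -450
j: (-8)·19 - (-15)·38 = -152 - (-570) = 418
k: (-15)·34 - (-19)·19 = -510 - (-361) = -149
PQ × PR = (-450, 418, -149)
|PQ × PR| = √399425 ≈ 632.0008
area = ½ · 632.0008 ≈ 316.000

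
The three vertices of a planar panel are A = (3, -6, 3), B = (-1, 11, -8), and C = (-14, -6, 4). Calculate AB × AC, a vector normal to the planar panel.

AB = (-4, 17, -11)
AC = (-17, 0, 1)
i: 17·1 - (-11)·0 = 17 - 0 = 17
j: (-11)·(-17) - (-4)·1 = 187 - (-4) = 191
k: (-4)·0 - 17·(-17) = 0 - (-289) = 289
AB × AC = (17, 191, 289)

(17, 191, 289)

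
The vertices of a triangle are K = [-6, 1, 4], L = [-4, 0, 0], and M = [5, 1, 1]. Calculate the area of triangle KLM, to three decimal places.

KL = (2, -1, -4),  KM = (11, 0, -3)
i: (-1)·(-3) - (-4)·0 = 3 - 0 = 3
j: (-4)·11 - 2·(-3) = -44 - (-6) = -38
k: 2·0 - (-1)·11 = 0 - (-11) = 11
KL × KM = (3, -38, 11)
|KL × KM| = √1574 ≈ 39.6737
area = ½ · 39.6737 ≈ 19.837

19.837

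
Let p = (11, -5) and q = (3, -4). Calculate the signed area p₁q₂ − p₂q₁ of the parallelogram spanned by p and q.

11·(-4) - (-5)·3 = -44 - (-15) = -29

-29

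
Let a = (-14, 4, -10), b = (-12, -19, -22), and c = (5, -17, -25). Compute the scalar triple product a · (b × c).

-6044

b × c:
i: (-19)·(-25) - (-22)·(-17) = 475 - 374 = 101
j: (-22)·5 - (-12)·(-25) = -110 - 300 = -410
k: (-12)·(-17) - (-19)·5 = 204 - (-95) = 299
b × c = (101, -410, 299)
a · (b × c) = (-14)·101 + 4·(-410) + (-10)·299 = -1414 - 1640 - 2990 = -6044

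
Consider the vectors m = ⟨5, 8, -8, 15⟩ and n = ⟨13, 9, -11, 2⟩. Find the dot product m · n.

m · n = 5·13 + 8·9 + (-8)·(-11) + 15·2 = 65 + 72 + 88 + 30 = 255

255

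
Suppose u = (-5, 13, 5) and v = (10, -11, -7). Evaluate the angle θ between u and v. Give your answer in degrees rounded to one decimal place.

u · v = (-5)·10 + 13·(-11) + 5·(-7) = -50 - 143 - 35 = -228
|u|² = 25 + 169 + 25 = 219,  |u| = √219 ≈ 14.798649
|v|² = 100 + 121 + 49 = 270,  |v| = √270 ≈ 16.431677
cos θ = -228 / (14.798649 · 16.431677) ≈ -0.93763
θ = arccos(-0.93763) ≈ 159.7°

159.7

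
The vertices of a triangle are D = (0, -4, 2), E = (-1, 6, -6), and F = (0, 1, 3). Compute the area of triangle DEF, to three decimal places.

25.130

DE = (-1, 10, -8),  DF = (0, 5, 1)
i: 10·1 - (-8)·5 = 10 - (-40) = 50
j: (-8)·0 - (-1)·1 = 0 - (-1) = 1
k: (-1)·5 - 10·0 = -5 - 0 = -5
DE × DF = (50, 1, -5)
|DE × DF| = √2526 ≈ 50.2593
area = ½ · 50.2593 ≈ 25.130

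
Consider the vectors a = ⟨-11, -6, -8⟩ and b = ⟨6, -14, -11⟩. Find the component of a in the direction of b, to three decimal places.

a · b = (-11)·6 + (-6)·(-14) + (-8)·(-11) = -66 + 84 + 88 = 106
|b| = √(36 + 196 + 121) = √353 ≈ 18.7883
comp_b a = 106 / √353 ≈ 5.642

5.642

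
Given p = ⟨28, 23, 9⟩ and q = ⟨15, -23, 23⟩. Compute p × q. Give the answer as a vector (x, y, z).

(736, -509, -989)

i: 23·23 - 9·(-23) = 529 - (-207) = 736
j: 9·15 - 28·23 = 135 - 644 = -509
k: 28·(-23) - 23·15 = -644 - 345 = -989
p × q = (736, -509, -989)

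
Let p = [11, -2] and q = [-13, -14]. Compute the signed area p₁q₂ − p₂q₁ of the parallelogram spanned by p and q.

-180

11·(-14) - (-2)·(-13) = -154 - 26 = -180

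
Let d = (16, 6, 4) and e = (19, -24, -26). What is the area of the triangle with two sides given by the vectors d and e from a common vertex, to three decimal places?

i: 6·(-26) - 4·(-24) = -156 - (-96) = -60
j: 4·19 - 16·(-26) = 76 - (-416) = 492
k: 16·(-24) - 6·19 = -384 - 114 = -498
d × e = (-60, 492, -498)
|d × e| = √((-60)² + 492² + (-498)²) = √493668 ≈ 702.6151
area = ½ · 702.6151 ≈ 351.308

351.308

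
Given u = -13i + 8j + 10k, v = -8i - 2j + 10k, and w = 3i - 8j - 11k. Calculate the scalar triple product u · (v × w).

v × w:
i: (-2)·(-11) - 10·(-8) = 22 - (-80) = 102
j: 10·3 - (-8)·(-11) = 30 - 88 = -58
k: (-8)·(-8) - (-2)·3 = 64 - (-6) = 70
v × w = (102, -58, 70)
u · (v × w) = (-13)·102 + 8·(-58) + 10·70 = -1326 - 464 + 700 = -1090

-1090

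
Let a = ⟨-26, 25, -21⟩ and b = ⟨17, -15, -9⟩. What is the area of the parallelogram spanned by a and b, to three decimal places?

i: 25·(-9) - (-21)·(-15) = -225 - 315 = -540
j: (-21)·17 - (-26)·(-9) = -357 - 234 = -591
k: (-26)·(-15) - 25·17 = 390 - 425 = -35
a × b = (-540, -591, -35)
|a × b| = √((-540)² + (-591)² + (-35)²) = √642106 ≈ 801.3152

801.315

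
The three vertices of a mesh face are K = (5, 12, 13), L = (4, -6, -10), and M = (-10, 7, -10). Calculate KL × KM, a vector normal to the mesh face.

(299, 322, -265)

KL = (-1, -18, -23)
KM = (-15, -5, -23)
i: (-18)·(-23) - (-23)·(-5) = 414 - 115 = 299
j: (-23)·(-15) - (-1)·(-23) = 345 - 23 = 322
k: (-1)·(-5) - (-18)·(-15) = 5 - 270 = -265
KL × KM = (299, 322, -265)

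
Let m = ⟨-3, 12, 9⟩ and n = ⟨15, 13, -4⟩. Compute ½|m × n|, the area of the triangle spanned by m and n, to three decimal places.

150.262

i: 12·(-4) - 9·13 = -48 - 117 = -165
j: 9·15 - (-3)·(-4) = 135 - 12 = 123
k: (-3)·13 - 12·15 = -39 - 180 = -219
m × n = (-165, 123, -219)
|m × n| = √((-165)² + 123² + (-219)²) = √90315 ≈ 300.5245
area = ½ · 300.5245 ≈ 150.262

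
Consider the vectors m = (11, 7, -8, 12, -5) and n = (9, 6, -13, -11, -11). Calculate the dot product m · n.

168

m · n = 11·9 + 7·6 + (-8)·(-13) + 12·(-11) + (-5)·(-11) = 99 + 42 + 104 - 132 + 55 = 168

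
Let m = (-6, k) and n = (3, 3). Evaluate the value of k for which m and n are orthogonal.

m · n = (-6)·3 + k·3 = -18 + 3k
Set equal to 0: 3k = 18, so k = 6.

6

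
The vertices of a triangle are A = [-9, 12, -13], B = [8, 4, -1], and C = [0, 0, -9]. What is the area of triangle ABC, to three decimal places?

88.837

AB = (17, -8, 12),  AC = (9, -12, 4)
i: (-8)·4 - 12·(-12) = -32 - (-144) = 112
j: 12·9 - 17·4 = 108 - 68 = 40
k: 17·(-12) - (-8)·9 = -204 - (-72) = -132
AB × AC = (112, 40, -132)
|AB × AC| = √31568 ≈ 177.6739
area = ½ · 177.6739 ≈ 88.837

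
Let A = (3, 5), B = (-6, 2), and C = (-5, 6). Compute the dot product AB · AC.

AB = B − A = (-9, -3)
AC = C − A = (-8, 1)
AB · AC = (-9)·(-8) + (-3)·1 = 72 - 3 = 69

69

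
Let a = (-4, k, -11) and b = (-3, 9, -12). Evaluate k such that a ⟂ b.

-16

a · b = (-4)·(-3) + k·9 + (-11)·(-12) = 144 + 9k
Set equal to 0: 9k = -144, so k = -16.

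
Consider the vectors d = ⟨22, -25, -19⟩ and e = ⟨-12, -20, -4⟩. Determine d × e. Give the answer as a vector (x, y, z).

i: (-25)·(-4) - (-19)·(-20) = 100 - 380 = -280
j: (-19)·(-12) - 22·(-4) = 228 - (-88) = 316
k: 22·(-20) - (-25)·(-12) = -440 - 300 = -740
d × e = (-280, 316, -740)

(-280, 316, -740)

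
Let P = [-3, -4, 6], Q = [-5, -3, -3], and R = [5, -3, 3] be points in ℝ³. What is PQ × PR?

PQ = (-2, 1, -9)
PR = (8, 1, -3)
i: 1·(-3) - (-9)·1 = -3 - (-9) = 6
j: (-9)·8 - (-2)·(-3) = -72 - 6 = -78
k: (-2)·1 - 1·8 = -2 - 8 = -10
PQ × PR = (6, -78, -10)

(6, -78, -10)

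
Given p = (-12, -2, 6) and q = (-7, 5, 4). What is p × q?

i: (-2)·4 - 6·5 = -8 - 30 = -38
j: 6·(-7) - (-12)·4 = -42 - (-48) = 6
k: (-12)·5 - (-2)·(-7) = -60 - 14 = -74
p × q = (-38, 6, -74)

(-38, 6, -74)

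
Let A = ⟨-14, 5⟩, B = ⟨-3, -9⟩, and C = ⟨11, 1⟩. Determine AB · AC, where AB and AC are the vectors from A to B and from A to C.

331

AB = B − A = (11, -14)
AC = C − A = (25, -4)
AB · AC = 11·25 + (-14)·(-4) = 275 + 56 = 331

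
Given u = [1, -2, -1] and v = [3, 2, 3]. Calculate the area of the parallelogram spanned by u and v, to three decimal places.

i: (-2)·3 - (-1)·2 = -6 - (-2) = -4
j: (-1)·3 - 1·3 = -3 - 3 = -6
k: 1·2 - (-2)·3 = 2 - (-6) = 8
u × v = (-4, -6, 8)
|u × v| = √((-4)² + (-6)² + 8²) = √116 ≈ 10.7703

10.770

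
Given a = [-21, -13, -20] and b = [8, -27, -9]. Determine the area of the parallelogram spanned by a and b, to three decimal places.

866.586

i: (-13)·(-9) - (-20)·(-27) = 117 - 540 = -423
j: (-20)·8 - (-21)·(-9) = -160 - 189 = -349
k: (-21)·(-27) - (-13)·8 = 567 - (-104) = 671
a × b = (-423, -349, 671)
|a × b| = √((-423)² + (-349)² + 671²) = √750971 ≈ 866.5858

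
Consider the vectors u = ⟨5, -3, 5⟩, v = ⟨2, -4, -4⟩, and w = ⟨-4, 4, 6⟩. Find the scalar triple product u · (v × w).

v × w:
i: (-4)·6 - (-4)·4 = -24 - (-16) = -8
j: (-4)·(-4) - 2·6 = 16 - 12 = 4
k: 2·4 - (-4)·(-4) = 8 - 16 = -8
v × w = (-8, 4, -8)
u · (v × w) = 5·(-8) + (-3)·4 + 5·(-8) = -40 - 12 - 40 = -92

-92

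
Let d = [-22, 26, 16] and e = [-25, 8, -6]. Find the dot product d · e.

662

d · e = (-22)·(-25) + 26·8 + 16·(-6) = 550 + 208 - 96 = 662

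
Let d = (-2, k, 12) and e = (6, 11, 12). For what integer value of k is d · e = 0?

-12

d · e = (-2)·6 + k·11 + 12·12 = 132 + 11k
Set equal to 0: 11k = -132, so k = -12.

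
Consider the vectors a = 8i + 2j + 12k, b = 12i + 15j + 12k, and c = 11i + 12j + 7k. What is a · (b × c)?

-468

b × c:
i: 15·7 - 12·12 = 105 - 144 = -39
j: 12·11 - 12·7 = 132 - 84 = 48
k: 12·12 - 15·11 = 144 - 165 = -21
b × c = (-39, 48, -21)
a · (b × c) = 8·(-39) + 2·48 + 12·(-21) = -312 + 96 - 252 = -468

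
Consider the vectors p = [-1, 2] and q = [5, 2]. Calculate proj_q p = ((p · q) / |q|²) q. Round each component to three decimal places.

(-0.172, -0.069)

p · q = (-1)·5 + 2·2 = -5 + 4 = -1
|q|² = 25 + 4 = 29
proj_q p = (-1/29) · (5, 2) ≈ (-0.172, -0.069)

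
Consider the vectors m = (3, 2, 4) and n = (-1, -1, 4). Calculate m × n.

(12, -16, -1)

i: 2·4 - 4·(-1) = 8 - (-4) = 12
j: 4·(-1) - 3·4 = -4 - 12 = -16
k: 3·(-1) - 2·(-1) = -3 - (-2) = -1
m × n = (12, -16, -1)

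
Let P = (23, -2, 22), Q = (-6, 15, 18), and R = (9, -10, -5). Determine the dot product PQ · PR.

PQ = Q − P = (-29, 17, -4)
PR = R − P = (-14, -8, -27)
PQ · PR = (-29)·(-14) + 17·(-8) + (-4)·(-27) = 406 - 136 + 108 = 378

378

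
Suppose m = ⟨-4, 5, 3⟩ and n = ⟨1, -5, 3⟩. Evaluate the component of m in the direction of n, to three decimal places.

-3.381

m · n = (-4)·1 + 5·(-5) + 3·3 = -4 - 25 + 9 = -20
|n| = √(1 + 25 + 9) = √35 ≈ 5.9161
comp_n m = -20 / √35 ≈ -3.381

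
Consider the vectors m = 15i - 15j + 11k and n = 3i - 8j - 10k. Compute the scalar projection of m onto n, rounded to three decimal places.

m · n = 15·3 + (-15)·(-8) + 11·(-10) = 45 + 120 - 110 = 55
|n| = √(9 + 64 + 100) = √173 ≈ 13.1529
comp_n m = 55 / √173 ≈ 4.182

4.182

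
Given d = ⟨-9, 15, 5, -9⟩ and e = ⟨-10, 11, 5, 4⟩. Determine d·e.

244

d · e = (-9)·(-10) + 15·11 + 5·5 + (-9)·4 = 90 + 165 + 25 - 36 = 244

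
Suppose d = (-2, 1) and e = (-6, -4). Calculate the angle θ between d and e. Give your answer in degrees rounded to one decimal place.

60.3

d · e = (-2)·(-6) + 1·(-4) = 12 - 4 = 8
|d|² = 4 + 1 = 5,  |d| = √5 ≈ 2.236068
|e|² = 36 + 16 = 52,  |e| = √52 ≈ 7.211103
cos θ = 8 / (2.236068 · 7.211103) ≈ 0.49614
θ = arccos(0.49614) ≈ 60.3°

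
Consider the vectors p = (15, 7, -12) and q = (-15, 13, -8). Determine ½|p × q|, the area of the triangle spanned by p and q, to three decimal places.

217.945

i: 7·(-8) - (-12)·13 = -56 - (-156) = 100
j: (-12)·(-15) - 15·(-8) = 180 - (-120) = 300
k: 15·13 - 7·(-15) = 195 - (-105) = 300
p × q = (100, 300, 300)
|p × q| = √(100² + 300² + 300²) = √190000 ≈ 435.8899
area = ½ · 435.8899 ≈ 217.945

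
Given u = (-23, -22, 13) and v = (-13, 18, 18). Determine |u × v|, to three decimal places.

973.101

i: (-22)·18 - 13·18 = -396 - 234 = -630
j: 13·(-13) - (-23)·18 = -169 - (-414) = 245
k: (-23)·18 - (-22)·(-13) = -414 - 286 = -700
u × v = (-630, 245, -700)
|u × v| = √((-630)² + 245² + (-700)²) = √946925 ≈ 973.1007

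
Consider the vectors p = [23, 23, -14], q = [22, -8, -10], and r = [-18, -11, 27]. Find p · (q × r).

q × r:
i: (-8)·27 - (-10)·(-11) = -216 - 110 = -326
j: (-10)·(-18) - 22·27 = 180 - 594 = -414
k: 22·(-11) - (-8)·(-18) = -242 - 144 = -386
q × r = (-326, -414, -386)
p · (q × r) = 23·(-326) + 23·(-414) + (-14)·(-386) = -7498 - 9522 + 5404 = -11616

-11616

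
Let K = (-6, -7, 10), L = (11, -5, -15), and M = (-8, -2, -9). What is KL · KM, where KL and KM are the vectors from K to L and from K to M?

KL = L − K = (17, 2, -25)
KM = M − K = (-2, 5, -19)
KL · KM = 17·(-2) + 2·5 + (-25)·(-19) = -34 + 10 + 475 = 451

451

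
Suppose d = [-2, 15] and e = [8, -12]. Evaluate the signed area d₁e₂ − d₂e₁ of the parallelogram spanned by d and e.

(-2)·(-12) - 15·8 = 24 - 120 = -96

-96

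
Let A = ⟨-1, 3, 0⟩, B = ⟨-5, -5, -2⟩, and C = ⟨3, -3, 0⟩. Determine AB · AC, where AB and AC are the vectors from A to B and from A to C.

32

AB = B − A = (-4, -8, -2)
AC = C − A = (4, -6, 0)
AB · AC = (-4)·4 + (-8)·(-6) + (-2)·0 = -16 + 48 + 0 = 32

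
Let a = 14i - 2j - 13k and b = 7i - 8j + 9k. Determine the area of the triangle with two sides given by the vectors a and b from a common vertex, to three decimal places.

i: (-2)·9 - (-13)·(-8) = -18 - 104 = -122
j: (-13)·7 - 14·9 = -91 - 126 = -217
k: 14·(-8) - (-2)·7 = -112 - (-14) = -98
a × b = (-122, -217, -98)
|a × b| = √((-122)² + (-217)² + (-98)²) = √71577 ≈ 267.5388
area = ½ · 267.5388 ≈ 133.769

133.769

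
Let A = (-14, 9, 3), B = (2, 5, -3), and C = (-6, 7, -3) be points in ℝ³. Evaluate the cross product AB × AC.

(12, 48, 0)

AB = (16, -4, -6)
AC = (8, -2, -6)
i: (-4)·(-6) - (-6)·(-2) = 24 - 12 = 12
j: (-6)·8 - 16·(-6) = -48 - (-96) = 48
k: 16·(-2) - (-4)·8 = -32 - (-32) = 0
AB × AC = (12, 48, 0)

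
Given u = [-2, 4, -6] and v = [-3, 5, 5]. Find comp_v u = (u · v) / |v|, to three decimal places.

u · v = (-2)·(-3) + 4·5 + (-6)·5 = 6 + 20 - 30 = -4
|v| = √(9 + 25 + 25) = √59 ≈ 7.6811
comp_v u = -4 / √59 ≈ -0.521

-0.521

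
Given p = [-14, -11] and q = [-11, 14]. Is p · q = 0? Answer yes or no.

yes

p · q = (-14)·(-11) + (-11)·14 = 154 - 154 = 0
Zero, so the vectors are orthogonal.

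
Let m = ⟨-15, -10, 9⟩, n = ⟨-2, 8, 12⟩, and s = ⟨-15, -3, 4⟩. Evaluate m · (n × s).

1834

n × s:
i: 8·4 - 12·(-3) = 32 - (-36) = 68
j: 12·(-15) - (-2)·4 = -180 - (-8) = -172
k: (-2)·(-3) - 8·(-15) = 6 - (-120) = 126
n × s = (68, -172, 126)
m · (n × s) = (-15)·68 + (-10)·(-172) + 9·126 = -1020 + 1720 + 1134 = 1834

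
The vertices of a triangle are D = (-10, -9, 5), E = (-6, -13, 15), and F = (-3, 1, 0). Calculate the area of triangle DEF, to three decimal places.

DE = (4, -4, 10),  DF = (7, 10, -5)
i: (-4)·(-5) - 10·10 = 20 - 100 = -80
j: 10·7 - 4·(-5) = 70 - (-20) = 90
k: 4·10 - (-4)·7 = 40 - (-28) = 68
DE × DF = (-80, 90, 68)
|DE × DF| = √19124 ≈ 138.2896
area = ½ · 138.2896 ≈ 69.145

69.145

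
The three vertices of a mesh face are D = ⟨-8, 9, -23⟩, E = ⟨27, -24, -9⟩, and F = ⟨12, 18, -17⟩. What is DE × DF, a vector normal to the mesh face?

DE = (35, -33, 14)
DF = (20, 9, 6)
i: (-33)·6 - 14·9 = -198 - 126 = -324
j: 14·20 - 35·6 = 280 - 210 = 70
k: 35·9 - (-33)·20 = 315 - (-660) = 975
DE × DF = (-324, 70, 975)

(-324, 70, 975)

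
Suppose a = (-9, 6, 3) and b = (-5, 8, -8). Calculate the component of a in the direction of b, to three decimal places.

a · b = (-9)·(-5) + 6·8 + 3·(-8) = 45 + 48 - 24 = 69
|b| = √(25 + 64 + 64) = √153 ≈ 12.3693
comp_b a = 69 / √153 ≈ 5.578

5.578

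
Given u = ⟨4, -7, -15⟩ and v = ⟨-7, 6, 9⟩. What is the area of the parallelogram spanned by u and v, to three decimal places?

78.198

i: (-7)·9 - (-15)·6 = -63 - (-90) = 27
j: (-15)·(-7) - 4·9 = 105 - 36 = 69
k: 4·6 - (-7)·(-7) = 24 - 49 = -25
u × v = (27, 69, -25)
|u × v| = √(27² + 69² + (-25)²) = √6115 ≈ 78.1985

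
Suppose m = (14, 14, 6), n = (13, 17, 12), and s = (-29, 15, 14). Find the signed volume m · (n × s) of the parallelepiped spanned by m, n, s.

n × s:
i: 17·14 - 12·15 = 238 - 180 = 58
j: 12·(-29) - 13·14 = -348 - 182 = -530
k: 13·15 - 17·(-29) = 195 - (-493) = 688
n × s = (58, -530, 688)
m · (n × s) = 14·58 + 14·(-530) + 6·688 = 812 - 7420 + 4128 = -2480

-2480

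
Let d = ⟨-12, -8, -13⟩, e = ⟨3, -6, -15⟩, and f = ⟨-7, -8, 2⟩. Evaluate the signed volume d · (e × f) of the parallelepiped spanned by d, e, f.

1650

e × f:
i: (-6)·2 - (-15)·(-8) = -12 - 120 = -132
j: (-15)·(-7) - 3·2 = 105 - 6 = 99
k: 3·(-8) - (-6)·(-7) = -24 - 42 = -66
e × f = (-132, 99, -66)
d · (e × f) = (-12)·(-132) + (-8)·99 + (-13)·(-66) = 1584 - 792 + 858 = 1650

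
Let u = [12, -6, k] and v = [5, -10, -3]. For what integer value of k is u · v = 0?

40

u · v = 12·5 + (-6)·(-10) + k·(-3) = 120 - 3k
Set equal to 0: -3k = -120, so k = 40.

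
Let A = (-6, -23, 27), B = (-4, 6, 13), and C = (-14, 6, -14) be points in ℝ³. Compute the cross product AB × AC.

(-783, 194, 290)

AB = (2, 29, -14)
AC = (-8, 29, -41)
i: 29·(-41) - (-14)·29 = -1189 - (-406) = -783
j: (-14)·(-8) - 2·(-41) = 112 - (-82) = 194
k: 2·29 - 29·(-8) = 58 - (-232) = 290
AB × AC = (-783, 194, 290)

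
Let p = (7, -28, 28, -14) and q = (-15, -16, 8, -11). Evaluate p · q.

p · q = 7·(-15) + (-28)·(-16) + 28·8 + (-14)·(-11) = -105 + 448 + 224 + 154 = 721

721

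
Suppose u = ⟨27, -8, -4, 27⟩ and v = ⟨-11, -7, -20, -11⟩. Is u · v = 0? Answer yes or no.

u · v = 27·(-11) + (-8)·(-7) + (-4)·(-20) + 27·(-11) = -297 + 56 + 80 - 297 = -458
Nonzero, so the vectors are not orthogonal.

no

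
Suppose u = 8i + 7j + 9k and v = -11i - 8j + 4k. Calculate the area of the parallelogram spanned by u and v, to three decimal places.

i: 7·4 - 9·(-8) = 28 - (-72) = 100
j: 9·(-11) - 8·4 = -99 - 32 = -131
k: 8·(-8) - 7·(-11) = -64 - (-77) = 13
u × v = (100, -131, 13)
|u × v| = √(100² + (-131)² + 13²) = √27330 ≈ 165.3179

165.318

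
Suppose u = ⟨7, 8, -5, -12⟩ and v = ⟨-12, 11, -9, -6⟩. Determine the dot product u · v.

u · v = 7·(-12) + 8·11 + (-5)·(-9) + (-12)·(-6) = -84 + 88 + 45 + 72 = 121

121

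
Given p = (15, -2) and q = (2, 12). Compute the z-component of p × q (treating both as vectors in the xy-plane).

15·12 - (-2)·2 = 180 - (-4) = 184

184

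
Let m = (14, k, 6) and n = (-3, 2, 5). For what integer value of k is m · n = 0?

6

m · n = 14·(-3) + k·2 + 6·5 = -12 + 2k
Set equal to 0: 2k = 12, so k = 6.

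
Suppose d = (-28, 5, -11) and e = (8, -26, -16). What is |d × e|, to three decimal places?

945.831

i: 5·(-16) - (-11)·(-26) = -80 - 286 = -366
j: (-11)·8 - (-28)·(-16) = -88 - 448 = -536
k: (-28)·(-26) - 5·8 = 728 - 40 = 688
d × e = (-366, -536, 688)
|d × e| = √((-366)² + (-536)² + 688²) = √894596 ≈ 945.8309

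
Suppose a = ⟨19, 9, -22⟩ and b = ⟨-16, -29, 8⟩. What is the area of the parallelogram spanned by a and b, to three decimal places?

i: 9·8 - (-22)·(-29) = 72 - 638 = -566
j: (-22)·(-16) - 19·8 = 352 - 152 = 200
k: 19·(-29) - 9·(-16) = -551 - (-144) = -407
a × b = (-566, 200, -407)
|a × b| = √((-566)² + 200² + (-407)²) = √526005 ≈ 725.2620

725.262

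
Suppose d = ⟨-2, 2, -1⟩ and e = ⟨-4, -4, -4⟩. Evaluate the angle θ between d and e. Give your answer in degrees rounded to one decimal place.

d · e = (-2)·(-4) + 2·(-4) + (-1)·(-4) = 8 - 8 + 4 = 4
|d|² = 4 + 4 + 1 = 9,  |d| = √9 ≈ 3.000000
|e|² = 16 + 16 + 16 = 48,  |e| = √48 ≈ 6.928203
cos θ = 4 / (3.000000 · 6.928203) ≈ 0.19245
θ = arccos(0.19245) ≈ 78.9°

78.9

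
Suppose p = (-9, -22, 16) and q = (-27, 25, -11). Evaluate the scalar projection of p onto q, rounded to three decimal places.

-12.576

p · q = (-9)·(-27) + (-22)·25 + 16·(-11) = 243 - 550 - 176 = -483
|q| = √(729 + 625 + 121) = √1475 ≈ 38.4057
comp_q p = -483 / √1475 ≈ -12.576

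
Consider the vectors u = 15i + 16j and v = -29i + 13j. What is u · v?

-227

u · v = 15·(-29) + 16·13 = -435 + 208 = -227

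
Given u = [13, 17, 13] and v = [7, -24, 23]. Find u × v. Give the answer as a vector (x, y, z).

i: 17·23 - 13·(-24) = 391 - (-312) = 703
j: 13·7 - 13·23 = 91 - 299 = -208
k: 13·(-24) - 17·7 = -312 - 119 = -431
u × v = (703, -208, -431)

(703, -208, -431)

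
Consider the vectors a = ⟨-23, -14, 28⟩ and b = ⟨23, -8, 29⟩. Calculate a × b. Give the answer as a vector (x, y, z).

(-182, 1311, 506)

i: (-14)·29 - 28·(-8) = -406 - (-224) = -182
j: 28·23 - (-23)·29 = 644 - (-667) = 1311
k: (-23)·(-8) - (-14)·23 = 184 - (-322) = 506
a × b = (-182, 1311, 506)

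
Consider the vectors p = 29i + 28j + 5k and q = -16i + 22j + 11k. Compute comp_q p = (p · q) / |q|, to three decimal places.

p · q = 29·(-16) + 28·22 + 5·11 = -464 + 616 + 55 = 207
|q| = √(256 + 484 + 121) = √861 ≈ 29.3428
comp_q p = 207 / √861 ≈ 7.055

7.055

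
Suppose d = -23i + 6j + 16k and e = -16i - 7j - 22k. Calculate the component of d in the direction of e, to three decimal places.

d · e = (-23)·(-16) + 6·(-7) + 16·(-22) = 368 - 42 - 352 = -26
|e| = √(256 + 49 + 484) = √789 ≈ 28.0891
comp_e d = -26 / √789 ≈ -0.926

-0.926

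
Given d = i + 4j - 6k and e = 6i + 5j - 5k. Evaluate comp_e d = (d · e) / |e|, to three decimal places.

d · e = 1·6 + 4·5 + (-6)·(-5) = 6 + 20 + 30 = 56
|e| = √(36 + 25 + 25) = √86 ≈ 9.2736
comp_e d = 56 / √86 ≈ 6.039

6.039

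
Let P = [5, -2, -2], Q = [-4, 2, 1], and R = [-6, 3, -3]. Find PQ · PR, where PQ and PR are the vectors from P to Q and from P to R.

PQ = Q − P = (-9, 4, 3)
PR = R − P = (-11, 5, -1)
PQ · PR = (-9)·(-11) + 4·5 + 3·(-1) = 99 + 20 - 3 = 116

116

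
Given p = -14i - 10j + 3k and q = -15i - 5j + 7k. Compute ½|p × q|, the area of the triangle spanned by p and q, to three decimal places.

i: (-10)·7 - 3·(-5) = -70 - (-15) = -55
j: 3·(-15) - (-14)·7 = -45 - (-98) = 53
k: (-14)·(-5) - (-10)·(-15) = 70 - 150 = -80
p × q = (-55, 53, -80)
|p × q| = √((-55)² + 53² + (-80)²) = √12234 ≈ 110.6074
area = ½ · 110.6074 ≈ 55.304

55.304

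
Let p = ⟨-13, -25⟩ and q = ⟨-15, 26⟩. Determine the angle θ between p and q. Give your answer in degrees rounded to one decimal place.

p · q = (-13)·(-15) + (-25)·26 = 195 - 650 = -455
|p|² = 169 + 625 = 794,  |p| = √794 ≈ 28.178006
|q|² = 225 + 676 = 901,  |q| = √901 ≈ 30.016662
cos θ = -455 / (28.178006 · 30.016662) ≈ -0.53795
θ = arccos(-0.53795) ≈ 122.5°

122.5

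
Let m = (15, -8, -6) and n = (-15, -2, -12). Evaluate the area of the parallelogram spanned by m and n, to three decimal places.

i: (-8)·(-12) - (-6)·(-2) = 96 - 12 = 84
j: (-6)·(-15) - 15·(-12) = 90 - (-180) = 270
k: 15·(-2) - (-8)·(-15) = -30 - 120 = -150
m × n = (84, 270, -150)
|m × n| = √(84² + 270² + (-150)²) = √102456 ≈ 320.0875

320.087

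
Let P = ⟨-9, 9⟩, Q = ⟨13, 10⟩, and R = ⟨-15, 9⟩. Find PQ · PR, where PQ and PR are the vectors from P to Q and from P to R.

PQ = Q − P = (22, 1)
PR = R − P = (-6, 0)
PQ · PR = 22·(-6) + 1·0 = -132 + 0 = -132

-132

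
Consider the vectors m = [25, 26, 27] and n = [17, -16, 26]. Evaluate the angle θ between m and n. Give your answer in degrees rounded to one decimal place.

m · n = 25·17 + 26·(-16) + 27·26 = 425 - 416 + 702 = 711
|m|² = 625 + 676 + 729 = 2030,  |m| = √2030 ≈ 45.055521
|n|² = 289 + 256 + 676 = 1221,  |n| = √1221 ≈ 34.942810
cos θ = 711 / (45.055521 · 34.942810) ≈ 0.45161
θ = arccos(0.45161) ≈ 63.2°

63.2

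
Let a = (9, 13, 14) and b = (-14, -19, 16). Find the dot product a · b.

-149

a · b = 9·(-14) + 13·(-19) + 14·16 = -126 - 247 + 224 = -149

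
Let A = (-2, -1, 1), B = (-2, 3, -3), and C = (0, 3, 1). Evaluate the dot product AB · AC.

16

AB = B − A = (0, 4, -4)
AC = C − A = (2, 4, 0)
AB · AC = 0·2 + 4·4 + (-4)·0 = 0 + 16 + 0 = 16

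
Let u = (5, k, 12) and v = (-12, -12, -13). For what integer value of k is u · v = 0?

-18

u · v = 5·(-12) + k·(-12) + 12·(-13) = -216 - 12k
Set equal to 0: -12k = 216, so k = -18.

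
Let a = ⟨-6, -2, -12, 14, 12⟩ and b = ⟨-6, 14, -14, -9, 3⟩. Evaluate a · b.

86

a · b = (-6)·(-6) + (-2)·14 + (-12)·(-14) + 14·(-9) + 12·3 = 36 - 28 + 168 - 126 + 36 = 86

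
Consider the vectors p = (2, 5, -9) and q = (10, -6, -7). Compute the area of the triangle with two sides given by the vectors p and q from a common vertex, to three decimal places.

i: 5·(-7) - (-9)·(-6) = -35 - 54 = -89
j: (-9)·10 - 2·(-7) = -90 - (-14) = -76
k: 2·(-6) - 5·10 = -12 - 50 = -62
p × q = (-89, -76, -62)
|p × q| = √((-89)² + (-76)² + (-62)²) = √17541 ≈ 132.4424
area = ½ · 132.4424 ≈ 66.221

66.221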